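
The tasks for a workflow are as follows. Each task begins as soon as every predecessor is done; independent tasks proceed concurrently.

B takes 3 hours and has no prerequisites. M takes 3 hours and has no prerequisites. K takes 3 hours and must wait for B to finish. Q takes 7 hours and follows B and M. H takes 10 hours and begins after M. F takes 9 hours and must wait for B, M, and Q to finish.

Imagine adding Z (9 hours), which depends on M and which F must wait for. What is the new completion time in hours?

Originally the schedule takes 19 hours.
With Z inserted, F now waits for max(B, M, Q, Z).
New critical path: M→Z→F = 3+9+9 = 21 ⇒ 21 hours.

21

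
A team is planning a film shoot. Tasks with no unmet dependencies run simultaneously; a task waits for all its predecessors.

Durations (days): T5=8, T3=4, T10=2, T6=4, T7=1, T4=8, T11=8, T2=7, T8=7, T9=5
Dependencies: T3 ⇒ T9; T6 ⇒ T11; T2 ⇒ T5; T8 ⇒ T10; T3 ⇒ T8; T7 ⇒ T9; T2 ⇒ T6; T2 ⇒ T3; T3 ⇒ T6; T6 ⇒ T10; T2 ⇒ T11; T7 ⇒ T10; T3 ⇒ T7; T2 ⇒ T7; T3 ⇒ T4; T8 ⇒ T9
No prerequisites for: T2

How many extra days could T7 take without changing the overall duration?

6

The longest chain is T2→T3→T6→T11 = 7+4+4+8 = 23; overall finish 23 days.
T7 finishes as early as 12 and must finish by 18.
Slack of T7 = 17 − 11 = 6 days.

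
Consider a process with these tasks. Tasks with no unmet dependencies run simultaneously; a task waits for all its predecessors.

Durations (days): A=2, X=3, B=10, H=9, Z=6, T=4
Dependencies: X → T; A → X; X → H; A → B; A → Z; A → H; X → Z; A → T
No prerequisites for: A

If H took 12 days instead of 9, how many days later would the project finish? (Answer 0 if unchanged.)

Critical path before the change: A→X→H = 2+3+9 = 14 giving 14 days.
H lies on that path, so at 12 days the path becomes 17 days.
No other chain overtakes it, so the finish is 17 days.
Change in finish: 17 − 14 = +3 days.

3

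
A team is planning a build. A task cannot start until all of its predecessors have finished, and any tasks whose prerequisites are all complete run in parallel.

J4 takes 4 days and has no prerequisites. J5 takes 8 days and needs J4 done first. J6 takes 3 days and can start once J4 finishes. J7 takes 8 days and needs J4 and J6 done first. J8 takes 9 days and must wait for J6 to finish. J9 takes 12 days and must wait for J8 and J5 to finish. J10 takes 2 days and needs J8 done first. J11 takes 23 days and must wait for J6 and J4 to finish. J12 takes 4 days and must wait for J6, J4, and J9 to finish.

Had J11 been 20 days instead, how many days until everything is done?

32

The binding path is J4→J6→J8→J9→J12 = 4+3+9+12+4 = 32; finish at 32 days.
J11 is off the critical path — its longest chain is 30 days, giving 2 of slack.
The critical path is still J4→J6→J8→J9→J12; finish is now 32 days.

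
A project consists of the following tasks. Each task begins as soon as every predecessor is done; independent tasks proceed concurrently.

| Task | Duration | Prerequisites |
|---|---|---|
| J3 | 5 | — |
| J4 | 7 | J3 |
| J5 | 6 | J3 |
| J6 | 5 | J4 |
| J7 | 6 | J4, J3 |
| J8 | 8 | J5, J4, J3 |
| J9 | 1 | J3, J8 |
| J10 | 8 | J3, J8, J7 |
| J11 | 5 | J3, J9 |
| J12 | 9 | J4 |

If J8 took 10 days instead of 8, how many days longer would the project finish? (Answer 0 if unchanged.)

2

As given, the longest chain is J3→J4→J8→J10 = 5+7+8+8 = 28, so the finish is 28 days.
J8 lies on that path, so at 10 days the path becomes 30 days.
That remains the longest chain; total 30 days.
Change in finish: 30 − 28 = +2 days.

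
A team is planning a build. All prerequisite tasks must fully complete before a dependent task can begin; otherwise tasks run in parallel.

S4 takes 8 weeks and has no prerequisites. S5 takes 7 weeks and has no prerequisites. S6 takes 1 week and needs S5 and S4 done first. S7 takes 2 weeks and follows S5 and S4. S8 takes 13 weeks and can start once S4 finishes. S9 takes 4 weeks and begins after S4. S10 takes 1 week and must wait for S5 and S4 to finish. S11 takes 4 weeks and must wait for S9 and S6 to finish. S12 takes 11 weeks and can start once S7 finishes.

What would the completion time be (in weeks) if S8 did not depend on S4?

21

Original critical path: S4→S7→S12 = 8+2+11 = 21 ⇒ 21 weeks.
Without S4→S8, S8's earliest start moves from 8 to 0.
The longest chain is now S4→S7→S12 = 8+2+11 = 21, so the schedule takes 21 weeks.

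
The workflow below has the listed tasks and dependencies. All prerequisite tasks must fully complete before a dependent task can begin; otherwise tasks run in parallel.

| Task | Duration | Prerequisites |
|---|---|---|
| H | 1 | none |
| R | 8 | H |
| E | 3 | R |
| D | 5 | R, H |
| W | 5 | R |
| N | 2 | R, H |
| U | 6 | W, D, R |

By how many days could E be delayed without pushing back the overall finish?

The longest chain is H→R→D→U = 1+8+5+6 = 20; overall finish 20 days.
E finishes as early as 12 and must finish by 20.
So E can slip 20 − 12 = 8 days.

8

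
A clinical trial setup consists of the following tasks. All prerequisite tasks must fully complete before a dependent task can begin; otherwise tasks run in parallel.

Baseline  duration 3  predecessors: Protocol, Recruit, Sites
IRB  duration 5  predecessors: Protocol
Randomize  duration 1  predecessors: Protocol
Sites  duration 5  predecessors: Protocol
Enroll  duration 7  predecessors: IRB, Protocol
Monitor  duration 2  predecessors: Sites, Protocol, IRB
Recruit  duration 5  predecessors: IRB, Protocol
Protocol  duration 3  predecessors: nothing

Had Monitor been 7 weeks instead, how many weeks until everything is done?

Baseline: Protocol→IRB→Recruit→Baseline = 3+5+5+3 = 16 → 16 weeks.
Monitor has 6 weeks of float (longest path through it is 10).
The critical path is still Protocol→IRB→Recruit→Baseline; finish is now 16 weeks.

16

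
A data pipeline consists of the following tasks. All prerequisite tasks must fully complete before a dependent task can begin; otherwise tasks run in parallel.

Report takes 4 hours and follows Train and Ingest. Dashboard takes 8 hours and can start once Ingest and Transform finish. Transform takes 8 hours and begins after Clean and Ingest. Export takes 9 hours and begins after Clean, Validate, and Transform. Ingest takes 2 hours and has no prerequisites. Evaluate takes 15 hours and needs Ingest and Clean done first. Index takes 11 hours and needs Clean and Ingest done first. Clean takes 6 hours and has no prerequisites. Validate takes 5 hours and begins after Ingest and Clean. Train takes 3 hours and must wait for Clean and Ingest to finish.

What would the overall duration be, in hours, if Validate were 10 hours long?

Baseline: Clean→Transform→Export = 6+8+9 = 23 → 23 hours.
Validate is off the critical path — its longest chain is 20 hours, giving 3 of slack.
New critical path: Clean→Validate→Export = 6+10+9 = 25 ⇒ 25 hours.

25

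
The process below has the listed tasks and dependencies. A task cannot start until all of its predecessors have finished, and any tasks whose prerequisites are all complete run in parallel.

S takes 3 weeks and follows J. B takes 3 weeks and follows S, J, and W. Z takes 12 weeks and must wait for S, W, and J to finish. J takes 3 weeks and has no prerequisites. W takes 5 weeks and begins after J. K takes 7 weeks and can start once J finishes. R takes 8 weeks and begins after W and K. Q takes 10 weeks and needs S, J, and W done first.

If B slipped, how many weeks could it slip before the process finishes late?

Critical path: J→W→Z = 3+5+12 = 20, so the finish is 20 weeks.
B finishes as early as 11 and must finish by 20.
Float = 20 − 11 = 9.

9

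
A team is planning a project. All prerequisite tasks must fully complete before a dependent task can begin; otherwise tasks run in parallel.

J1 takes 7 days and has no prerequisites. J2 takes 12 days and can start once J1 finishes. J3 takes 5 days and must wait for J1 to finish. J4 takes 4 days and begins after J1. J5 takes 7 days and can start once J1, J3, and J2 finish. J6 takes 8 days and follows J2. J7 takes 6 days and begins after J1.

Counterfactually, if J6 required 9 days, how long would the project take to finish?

28

Actual critical path: J1→J2→J6 = 7+12+8 = 27 ⇒ 27 days.
Since J6 is critical, the +1 change carries straight to that chain (now 28 days).
That remains the longest chain; total 28 days.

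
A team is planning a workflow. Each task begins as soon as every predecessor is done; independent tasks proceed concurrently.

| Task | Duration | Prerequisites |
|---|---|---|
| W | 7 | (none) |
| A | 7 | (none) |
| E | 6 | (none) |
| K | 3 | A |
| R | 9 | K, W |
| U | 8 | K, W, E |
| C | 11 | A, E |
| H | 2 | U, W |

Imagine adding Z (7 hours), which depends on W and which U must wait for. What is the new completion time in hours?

24

Originally the plan takes 20 hours.
With Z inserted, U now waits for max(K, W, E, Z).
New critical path: W→Z→U→H = 7+7+8+2 = 24 ⇒ 24 hours.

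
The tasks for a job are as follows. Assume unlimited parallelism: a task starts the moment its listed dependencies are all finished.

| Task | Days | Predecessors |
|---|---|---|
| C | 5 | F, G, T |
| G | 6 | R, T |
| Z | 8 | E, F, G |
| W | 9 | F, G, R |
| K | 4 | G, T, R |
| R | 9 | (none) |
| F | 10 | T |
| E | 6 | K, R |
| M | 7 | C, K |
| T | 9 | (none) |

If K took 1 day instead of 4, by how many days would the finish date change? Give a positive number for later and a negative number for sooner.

-2

Critical path before the change: R→G→K→E→Z = 9+6+4+6+8 = 33 giving 33 days.
K is on the critical path; changing it to 1 makes that path 30 days.
Now T→F→C→M = 9+10+5+7 = 31 is longest, so the finish becomes 31 days.
Change in finish: 31 − 33 = -2 days.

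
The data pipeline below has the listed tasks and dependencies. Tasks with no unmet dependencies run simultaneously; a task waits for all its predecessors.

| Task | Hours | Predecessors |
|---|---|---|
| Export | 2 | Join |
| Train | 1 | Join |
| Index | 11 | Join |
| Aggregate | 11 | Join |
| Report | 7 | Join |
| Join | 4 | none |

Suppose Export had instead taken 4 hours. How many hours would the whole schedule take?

15

Baseline: Join→Aggregate = 4+11 = 15 → 15 hours.
Export has 9 hours of float (longest path through it is 6).
That remains the longest chain; total 15 hours.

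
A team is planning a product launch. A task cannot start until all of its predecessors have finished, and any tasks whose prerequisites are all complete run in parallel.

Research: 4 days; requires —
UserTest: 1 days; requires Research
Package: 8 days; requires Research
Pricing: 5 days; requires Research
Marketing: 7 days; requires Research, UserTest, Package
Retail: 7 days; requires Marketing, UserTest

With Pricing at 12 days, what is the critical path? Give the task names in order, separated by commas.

Critical path before the change: Research→Package→Marketing→Retail = 4+8+7+7 = 26 giving 26 days.
Pricing is off the critical path — its longest chain is 9 days, giving 17 of slack.
No other chain overtakes it, so the finish is 26 days.

Research, Package, Marketing, Retail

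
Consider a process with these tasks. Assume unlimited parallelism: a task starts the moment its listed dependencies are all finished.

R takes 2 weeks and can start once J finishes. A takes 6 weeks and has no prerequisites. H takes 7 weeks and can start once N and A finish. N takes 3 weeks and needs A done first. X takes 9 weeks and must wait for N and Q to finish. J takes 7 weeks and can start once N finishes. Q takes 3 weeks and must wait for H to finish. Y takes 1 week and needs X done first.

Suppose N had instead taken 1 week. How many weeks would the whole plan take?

Baseline: A→N→H→Q→X→Y = 6+3+7+3+9+1 = 29 → 29 weeks.
N lies on that path, so at 1 week the path becomes 27 weeks.
The critical path is still A→N→H→Q→X→Y; finish is now 27 weeks.

27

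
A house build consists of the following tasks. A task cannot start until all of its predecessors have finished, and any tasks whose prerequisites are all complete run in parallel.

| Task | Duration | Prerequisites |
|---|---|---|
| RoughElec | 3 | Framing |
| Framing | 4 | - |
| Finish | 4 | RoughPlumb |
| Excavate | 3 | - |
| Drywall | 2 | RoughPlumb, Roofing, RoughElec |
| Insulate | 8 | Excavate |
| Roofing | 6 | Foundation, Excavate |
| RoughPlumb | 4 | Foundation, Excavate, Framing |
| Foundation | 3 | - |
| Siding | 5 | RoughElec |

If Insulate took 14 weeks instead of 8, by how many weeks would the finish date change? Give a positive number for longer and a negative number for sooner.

Baseline: Framing→RoughPlumb→Finish = 4+4+4 = 12 → 12 weeks.
The longest path through Insulate is only 11 weeks, so Insulate has float 1.
The binding chain switches to Excavate→Insulate = 3+14 = 17; finish 17 weeks.
Change in finish: 17 − 12 = +5 weeks.

5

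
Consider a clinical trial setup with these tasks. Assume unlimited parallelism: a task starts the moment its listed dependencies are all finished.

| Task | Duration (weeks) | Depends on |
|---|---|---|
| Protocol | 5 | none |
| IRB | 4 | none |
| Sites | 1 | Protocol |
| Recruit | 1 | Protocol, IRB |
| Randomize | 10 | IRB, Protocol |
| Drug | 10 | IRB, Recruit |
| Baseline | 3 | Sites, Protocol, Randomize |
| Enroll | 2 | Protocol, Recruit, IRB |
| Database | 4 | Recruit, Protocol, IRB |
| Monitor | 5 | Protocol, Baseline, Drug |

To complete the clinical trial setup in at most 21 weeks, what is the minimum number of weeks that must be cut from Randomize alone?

2

Current finish: 23 weeks; target: 21.
Randomize is on every critical path, so each week cut from Randomize cuts the finish by one (this holds down to a finish of 21).
Need 23 − 21 = 2 weeks off Randomize → Randomize becomes 8 weeks, finish becomes 21.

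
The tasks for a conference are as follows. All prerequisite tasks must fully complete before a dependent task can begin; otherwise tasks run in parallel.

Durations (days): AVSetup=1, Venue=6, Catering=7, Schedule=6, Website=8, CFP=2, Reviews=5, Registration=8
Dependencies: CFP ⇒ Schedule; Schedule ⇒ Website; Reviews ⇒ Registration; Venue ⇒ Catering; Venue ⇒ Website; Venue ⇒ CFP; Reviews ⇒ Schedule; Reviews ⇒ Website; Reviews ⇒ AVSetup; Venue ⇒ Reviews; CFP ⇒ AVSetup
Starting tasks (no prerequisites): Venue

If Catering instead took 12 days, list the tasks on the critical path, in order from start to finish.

As given, the longest chain is Venue→Reviews→Schedule→Website = 6+5+6+8 = 25, so the finish is 25 days.
The longest path through Catering is only 13 days, so Catering has float 12.
The critical path is still Venue→Reviews→Schedule→Website; finish is now 25 days.

Venue, Reviews, Schedule, Website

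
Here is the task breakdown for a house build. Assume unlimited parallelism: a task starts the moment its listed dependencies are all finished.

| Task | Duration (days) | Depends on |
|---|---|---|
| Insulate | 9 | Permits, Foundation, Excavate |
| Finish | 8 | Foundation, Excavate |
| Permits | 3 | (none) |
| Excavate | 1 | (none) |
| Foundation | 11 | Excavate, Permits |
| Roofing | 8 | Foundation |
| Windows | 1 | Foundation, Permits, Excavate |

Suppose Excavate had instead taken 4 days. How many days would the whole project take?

Actual critical path: Permits→Foundation→Insulate = 3+11+9 = 23 ⇒ 23 days.
The longest path through Excavate is only 21 days, so Excavate has float 2.
The binding chain switches to Excavate→Foundation→Insulate = 4+11+9 = 24; finish 24 days.

24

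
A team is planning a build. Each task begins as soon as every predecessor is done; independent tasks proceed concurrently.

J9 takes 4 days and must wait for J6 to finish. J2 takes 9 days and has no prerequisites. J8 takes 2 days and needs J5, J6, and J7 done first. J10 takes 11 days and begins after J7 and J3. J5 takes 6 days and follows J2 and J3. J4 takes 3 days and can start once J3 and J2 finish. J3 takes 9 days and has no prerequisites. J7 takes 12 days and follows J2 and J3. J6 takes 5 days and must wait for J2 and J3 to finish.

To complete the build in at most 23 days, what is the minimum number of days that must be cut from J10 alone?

Current finish: 32 days; target: 23.
J10 is on every critical path, so each day cut from J10 cuts the finish by one (this holds down to a finish of 23).
Need 32 − 23 = 9 days off J10 → J10 becomes 2 days, finish becomes 23.

9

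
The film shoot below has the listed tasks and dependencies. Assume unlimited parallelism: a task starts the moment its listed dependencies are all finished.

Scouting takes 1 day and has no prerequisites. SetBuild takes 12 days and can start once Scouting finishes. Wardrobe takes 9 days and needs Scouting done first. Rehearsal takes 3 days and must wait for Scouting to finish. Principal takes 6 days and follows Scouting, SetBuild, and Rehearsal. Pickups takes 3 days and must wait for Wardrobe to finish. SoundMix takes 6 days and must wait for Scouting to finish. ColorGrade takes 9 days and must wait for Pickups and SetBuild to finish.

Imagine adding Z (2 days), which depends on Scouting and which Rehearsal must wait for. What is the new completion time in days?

22

Originally the film shoot takes 22 days.
With Z inserted, Rehearsal now waits for max(Scouting, Z).
New critical path: Scouting→SetBuild→ColorGrade = 1+12+9 = 22 ⇒ 22 days.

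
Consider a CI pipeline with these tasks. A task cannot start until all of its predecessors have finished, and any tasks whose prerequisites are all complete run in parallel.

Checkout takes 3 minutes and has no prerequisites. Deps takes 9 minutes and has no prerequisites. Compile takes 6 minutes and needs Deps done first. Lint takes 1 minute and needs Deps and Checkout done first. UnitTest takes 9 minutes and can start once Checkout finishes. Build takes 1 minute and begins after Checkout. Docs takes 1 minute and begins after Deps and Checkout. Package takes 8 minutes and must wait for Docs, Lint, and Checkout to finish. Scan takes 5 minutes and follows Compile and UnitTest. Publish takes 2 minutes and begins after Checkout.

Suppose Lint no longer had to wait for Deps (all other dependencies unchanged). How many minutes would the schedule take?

Before: longest chain Deps→Compile→Scan = 9+6+5 = 20, finish 20.
Without Deps→Lint, Lint's earliest start moves from 9 to 3.
After: Deps→Compile→Scan = 9+6+5 = 20 → 20 minutes.

20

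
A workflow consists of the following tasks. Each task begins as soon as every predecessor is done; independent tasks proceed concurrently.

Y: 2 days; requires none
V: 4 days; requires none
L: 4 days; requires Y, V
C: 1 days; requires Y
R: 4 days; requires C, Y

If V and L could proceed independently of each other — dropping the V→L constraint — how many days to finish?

Original critical path: V→L = 4+4 = 8 ⇒ 8 days.
Without V→L, L's earliest start moves from 4 to 2.
The longest chain is now Y→C→R = 2+1+4 = 7, so the project takes 7 days.

7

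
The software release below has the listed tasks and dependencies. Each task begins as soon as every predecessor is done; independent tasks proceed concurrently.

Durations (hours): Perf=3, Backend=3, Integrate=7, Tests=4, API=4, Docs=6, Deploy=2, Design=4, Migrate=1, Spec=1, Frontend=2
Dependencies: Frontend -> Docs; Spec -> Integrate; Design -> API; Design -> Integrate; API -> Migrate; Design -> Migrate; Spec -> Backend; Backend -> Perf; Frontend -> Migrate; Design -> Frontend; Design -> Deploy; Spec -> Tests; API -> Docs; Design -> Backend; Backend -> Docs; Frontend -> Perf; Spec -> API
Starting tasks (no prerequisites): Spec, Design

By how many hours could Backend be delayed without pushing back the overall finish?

1

The longest chain is Design→API→Docs = 4+4+6 = 14; overall finish 14 hours.
Longest path through Backend: 13 hours (earliest finish 7, latest finish 8).
Slack of Backend = 5 − 4 = 1 hour.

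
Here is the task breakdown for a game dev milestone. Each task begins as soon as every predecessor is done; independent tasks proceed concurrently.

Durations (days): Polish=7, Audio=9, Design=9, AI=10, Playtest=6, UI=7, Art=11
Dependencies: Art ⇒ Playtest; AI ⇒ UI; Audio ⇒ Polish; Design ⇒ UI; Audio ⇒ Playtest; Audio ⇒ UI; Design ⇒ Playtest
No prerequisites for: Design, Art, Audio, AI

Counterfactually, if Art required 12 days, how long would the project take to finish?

The binding path is Art→Playtest = 11+6 = 17; finish at 17 days.
Since Art is critical, the +1 change carries straight to that chain (now 18 days).
No other chain overtakes it, so the finish is 18 days.

18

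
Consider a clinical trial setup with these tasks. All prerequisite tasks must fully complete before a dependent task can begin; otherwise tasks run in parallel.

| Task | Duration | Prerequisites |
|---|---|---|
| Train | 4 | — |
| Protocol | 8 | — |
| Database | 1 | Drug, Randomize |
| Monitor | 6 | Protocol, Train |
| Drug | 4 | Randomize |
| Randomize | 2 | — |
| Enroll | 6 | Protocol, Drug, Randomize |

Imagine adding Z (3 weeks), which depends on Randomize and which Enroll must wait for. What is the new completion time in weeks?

Originally the project takes 14 weeks.
With Z inserted, Enroll now waits for max(Protocol, Drug, Randomize, Z).
New critical path: Protocol→Enroll = 8+6 = 14 ⇒ 14 weeks.

14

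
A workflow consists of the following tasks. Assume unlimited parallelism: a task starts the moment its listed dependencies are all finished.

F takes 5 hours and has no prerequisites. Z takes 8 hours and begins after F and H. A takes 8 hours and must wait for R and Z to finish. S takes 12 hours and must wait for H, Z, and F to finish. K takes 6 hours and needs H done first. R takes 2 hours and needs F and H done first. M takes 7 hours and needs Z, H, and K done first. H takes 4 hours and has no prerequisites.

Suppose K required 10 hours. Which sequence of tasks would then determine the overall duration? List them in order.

As given, the longest chain is F→Z→S = 5+8+12 = 25, so the finish is 25 hours.
K has 8 hours of float (longest path through it is 17).
No other chain overtakes it, so the finish is 25 hours.

F, Z, S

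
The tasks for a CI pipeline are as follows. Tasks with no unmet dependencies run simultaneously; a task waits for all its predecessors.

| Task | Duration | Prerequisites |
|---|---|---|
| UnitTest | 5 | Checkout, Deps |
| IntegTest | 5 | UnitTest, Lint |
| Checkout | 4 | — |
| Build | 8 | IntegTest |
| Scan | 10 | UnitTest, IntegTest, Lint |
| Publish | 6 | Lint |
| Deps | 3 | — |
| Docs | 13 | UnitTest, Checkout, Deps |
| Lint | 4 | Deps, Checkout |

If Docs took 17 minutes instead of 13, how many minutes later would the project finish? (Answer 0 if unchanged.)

Critical path before the change: Checkout→UnitTest→IntegTest→Scan = 4+5+5+10 = 24 giving 24 minutes.
The longest path through Docs is only 22 minutes, so Docs has float 2.
New critical path: Checkout→UnitTest→Docs = 4+5+17 = 26 ⇒ 26 minutes.
Change in finish: 26 − 24 = +2 minutes.

2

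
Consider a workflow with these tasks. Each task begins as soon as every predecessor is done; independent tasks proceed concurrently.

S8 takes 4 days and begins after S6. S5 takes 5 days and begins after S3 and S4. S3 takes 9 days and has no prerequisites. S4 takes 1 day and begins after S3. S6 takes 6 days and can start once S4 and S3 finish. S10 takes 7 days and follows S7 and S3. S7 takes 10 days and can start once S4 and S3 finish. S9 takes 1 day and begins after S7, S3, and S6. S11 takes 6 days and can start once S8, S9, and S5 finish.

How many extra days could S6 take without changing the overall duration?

The longest chain is S3→S4→S7→S9→S11 = 9+1+10+1+6 = 27; overall finish 27 days.
S6 finishes as early as 16 and must finish by 17.
Float = 27 − 26 = 1.

1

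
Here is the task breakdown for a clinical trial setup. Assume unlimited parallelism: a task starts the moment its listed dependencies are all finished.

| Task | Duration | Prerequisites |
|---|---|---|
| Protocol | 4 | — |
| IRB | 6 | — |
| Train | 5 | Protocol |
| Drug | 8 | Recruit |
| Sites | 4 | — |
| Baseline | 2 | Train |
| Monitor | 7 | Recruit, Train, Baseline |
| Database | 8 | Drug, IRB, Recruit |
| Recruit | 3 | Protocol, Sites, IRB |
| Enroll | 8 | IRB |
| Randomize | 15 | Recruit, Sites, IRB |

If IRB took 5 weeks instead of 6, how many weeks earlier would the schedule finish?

As given, the longest chain is IRB→Recruit→Drug→Database = 6+3+8+8 = 25, so the finish is 25 weeks.
IRB lies on that path, so at 5 weeks the path becomes 24 weeks.
The critical path is still IRB→Recruit→Drug→Database; finish is now 24 weeks.
Change in finish: 24 − 25 = -1 weeks.

1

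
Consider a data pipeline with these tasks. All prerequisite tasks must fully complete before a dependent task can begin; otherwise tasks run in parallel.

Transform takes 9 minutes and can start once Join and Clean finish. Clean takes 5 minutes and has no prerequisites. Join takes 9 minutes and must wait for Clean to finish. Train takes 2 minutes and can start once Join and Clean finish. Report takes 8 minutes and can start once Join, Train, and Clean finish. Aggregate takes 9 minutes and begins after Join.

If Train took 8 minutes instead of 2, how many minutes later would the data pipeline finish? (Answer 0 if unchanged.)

Actual critical path: Clean→Join→Train→Report = 5+9+2+8 = 24 ⇒ 24 minutes.
Since Train is critical, the +6 change carries straight to that chain (now 30 minutes).
That remains the longest chain; total 30 minutes.
Change in finish: 30 − 24 = +6 minutes.

6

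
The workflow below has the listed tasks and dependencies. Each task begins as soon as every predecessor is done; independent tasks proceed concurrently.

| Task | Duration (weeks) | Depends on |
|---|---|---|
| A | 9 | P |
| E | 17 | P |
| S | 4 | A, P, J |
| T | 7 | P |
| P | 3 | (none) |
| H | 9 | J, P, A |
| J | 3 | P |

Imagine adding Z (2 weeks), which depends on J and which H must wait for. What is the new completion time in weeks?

Originally the job takes 21 weeks.
With Z inserted, H now waits for max(J, P, A, Z).
New critical path: P→A→H = 3+9+9 = 21 ⇒ 21 weeks.

21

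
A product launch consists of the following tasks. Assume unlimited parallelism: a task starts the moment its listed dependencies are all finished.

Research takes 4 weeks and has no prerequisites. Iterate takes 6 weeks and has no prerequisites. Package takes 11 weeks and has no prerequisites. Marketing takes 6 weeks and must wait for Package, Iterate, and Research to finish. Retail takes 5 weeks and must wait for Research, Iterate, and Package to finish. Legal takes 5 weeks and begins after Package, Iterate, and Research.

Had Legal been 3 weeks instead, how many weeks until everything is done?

Actual critical path: Package→Marketing = 11+6 = 17 ⇒ 17 weeks.
The longest path through Legal is only 16 weeks, so Legal has float 1.
No other chain overtakes it, so the finish is 17 weeks.

17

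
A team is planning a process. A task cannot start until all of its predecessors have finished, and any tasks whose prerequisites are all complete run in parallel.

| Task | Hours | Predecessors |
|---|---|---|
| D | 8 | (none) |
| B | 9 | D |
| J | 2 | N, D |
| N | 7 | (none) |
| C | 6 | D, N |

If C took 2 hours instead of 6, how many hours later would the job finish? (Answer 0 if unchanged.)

The binding path is D→B = 8+9 = 17; finish at 17 hours.
C has 3 hours of float (longest path through it is 14).
The critical path is still D→B; finish is now 17 hours.
Change in finish: 17 − 17 = +0 hours.

0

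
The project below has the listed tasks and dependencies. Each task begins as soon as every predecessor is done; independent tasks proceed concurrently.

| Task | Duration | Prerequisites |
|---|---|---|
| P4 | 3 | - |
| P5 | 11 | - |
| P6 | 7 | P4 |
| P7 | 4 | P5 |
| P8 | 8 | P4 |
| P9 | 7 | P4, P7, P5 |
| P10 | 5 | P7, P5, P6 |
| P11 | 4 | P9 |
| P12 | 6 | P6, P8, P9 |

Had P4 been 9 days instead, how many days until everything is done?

28

Baseline: P5→P7→P9→P12 = 11+4+7+6 = 28 → 28 days.
P4 is off the critical path — its longest chain is 17 days, giving 11 of slack.
The critical path is still P5→P7→P9→P12; finish is now 28 days.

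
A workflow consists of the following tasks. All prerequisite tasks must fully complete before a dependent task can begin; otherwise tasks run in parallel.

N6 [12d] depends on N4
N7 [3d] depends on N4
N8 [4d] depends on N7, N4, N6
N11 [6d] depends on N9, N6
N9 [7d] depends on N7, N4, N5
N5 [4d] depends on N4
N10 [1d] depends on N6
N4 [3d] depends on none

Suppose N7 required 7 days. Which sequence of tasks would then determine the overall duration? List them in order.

The binding path is N4→N6→N11 = 3+12+6 = 21; finish at 21 days.
N7 is off the critical path — its longest chain is 19 days, giving 2 of slack.
New critical path: N4→N7→N9→N11 = 3+7+7+6 = 23 ⇒ 23 days.

N4, N7, N9, N11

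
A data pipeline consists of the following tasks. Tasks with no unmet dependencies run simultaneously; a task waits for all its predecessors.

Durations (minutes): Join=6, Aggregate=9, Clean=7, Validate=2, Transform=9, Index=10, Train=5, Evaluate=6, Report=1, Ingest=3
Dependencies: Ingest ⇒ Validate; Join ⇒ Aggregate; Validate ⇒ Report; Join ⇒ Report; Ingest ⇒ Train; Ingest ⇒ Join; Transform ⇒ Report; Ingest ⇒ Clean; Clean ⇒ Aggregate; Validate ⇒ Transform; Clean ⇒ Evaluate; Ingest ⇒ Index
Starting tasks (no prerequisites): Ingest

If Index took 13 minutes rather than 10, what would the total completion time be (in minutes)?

19

Baseline: Ingest→Clean→Aggregate = 3+7+9 = 19 → 19 minutes.
The longest path through Index is only 13 minutes, so Index has float 6.
No other chain overtakes it, so the finish is 19 minutes.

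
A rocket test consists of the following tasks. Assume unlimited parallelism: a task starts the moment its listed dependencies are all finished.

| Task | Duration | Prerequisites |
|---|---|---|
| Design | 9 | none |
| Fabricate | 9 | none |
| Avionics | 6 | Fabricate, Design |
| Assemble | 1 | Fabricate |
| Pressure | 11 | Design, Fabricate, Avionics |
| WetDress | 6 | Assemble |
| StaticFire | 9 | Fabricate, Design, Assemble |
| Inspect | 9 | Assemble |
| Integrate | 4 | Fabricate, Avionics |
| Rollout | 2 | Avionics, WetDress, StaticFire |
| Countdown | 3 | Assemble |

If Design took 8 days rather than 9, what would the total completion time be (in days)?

As given, the longest chain is Design→Avionics→Pressure = 9+6+11 = 26, so the finish is 26 days.
Design lies on that path, so at 8 days the path becomes 25 days.
Now Fabricate→Avionics→Pressure = 9+6+11 = 26 is longest, so the finish becomes 26 days.

26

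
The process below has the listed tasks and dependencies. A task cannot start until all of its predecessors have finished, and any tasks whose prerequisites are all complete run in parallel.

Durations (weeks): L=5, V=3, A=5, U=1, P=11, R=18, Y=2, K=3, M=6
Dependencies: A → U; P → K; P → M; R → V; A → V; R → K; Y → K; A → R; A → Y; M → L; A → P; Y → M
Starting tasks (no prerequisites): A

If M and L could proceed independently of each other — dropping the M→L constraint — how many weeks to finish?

26

With the dependency in place, A→P→M→L = 5+11+6+5 = 27 sets the finish at 27 weeks.
Without M→L, L's earliest start moves from 22 to 0.
The longest chain is now A→R→V = 5+18+3 = 26, so the plan takes 26 weeks.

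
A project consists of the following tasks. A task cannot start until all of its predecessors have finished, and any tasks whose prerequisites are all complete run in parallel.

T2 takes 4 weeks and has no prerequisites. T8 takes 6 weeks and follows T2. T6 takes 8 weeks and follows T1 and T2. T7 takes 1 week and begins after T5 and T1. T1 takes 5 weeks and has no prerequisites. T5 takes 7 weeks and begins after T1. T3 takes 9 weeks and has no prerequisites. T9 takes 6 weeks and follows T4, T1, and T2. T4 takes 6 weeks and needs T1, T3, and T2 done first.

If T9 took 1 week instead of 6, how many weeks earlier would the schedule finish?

The binding path is T3→T4→T9 = 9+6+6 = 21; finish at 21 weeks.
T9 is on the critical path; changing it to 1 makes that path 16 weeks.
The critical path is still T3→T4→T9; finish is now 16 weeks.
Change in finish: 16 − 21 = -5 weeks.

5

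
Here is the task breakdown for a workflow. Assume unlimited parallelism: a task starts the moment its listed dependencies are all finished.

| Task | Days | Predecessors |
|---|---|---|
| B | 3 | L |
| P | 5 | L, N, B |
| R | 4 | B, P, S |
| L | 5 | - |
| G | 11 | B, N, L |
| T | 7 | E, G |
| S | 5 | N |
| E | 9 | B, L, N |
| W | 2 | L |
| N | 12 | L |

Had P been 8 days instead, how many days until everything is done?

35

The binding path is L→N→G→T = 5+12+11+7 = 35; finish at 35 days.
P has 9 days of float (longest path through it is 26).
No other chain overtakes it, so the finish is 35 days.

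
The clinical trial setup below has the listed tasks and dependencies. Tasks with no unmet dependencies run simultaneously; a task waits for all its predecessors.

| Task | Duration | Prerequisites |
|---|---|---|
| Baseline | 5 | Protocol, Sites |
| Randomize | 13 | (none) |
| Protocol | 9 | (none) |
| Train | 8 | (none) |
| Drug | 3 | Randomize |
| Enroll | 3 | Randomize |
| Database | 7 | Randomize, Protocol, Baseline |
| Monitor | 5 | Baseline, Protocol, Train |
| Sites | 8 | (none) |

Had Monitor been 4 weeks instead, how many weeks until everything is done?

As given, the longest chain is Protocol→Baseline→Database = 9+5+7 = 21, so the finish is 21 weeks.
Monitor is off the critical path — its longest chain is 19 weeks, giving 2 of slack.
That remains the longest chain; total 21 weeks.

21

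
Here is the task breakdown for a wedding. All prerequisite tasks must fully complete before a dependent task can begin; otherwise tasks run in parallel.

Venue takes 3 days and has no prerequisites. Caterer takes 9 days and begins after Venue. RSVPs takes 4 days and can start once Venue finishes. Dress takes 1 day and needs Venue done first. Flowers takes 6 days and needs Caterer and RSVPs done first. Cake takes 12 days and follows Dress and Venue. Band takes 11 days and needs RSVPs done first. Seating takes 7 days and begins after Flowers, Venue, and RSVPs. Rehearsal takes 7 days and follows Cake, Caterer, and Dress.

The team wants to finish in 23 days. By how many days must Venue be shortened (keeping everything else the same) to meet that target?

Current finish: 25 days; target: 23.
Venue is on every critical path, so each day cut from Venue cuts the finish by one (this holds down to a finish of 23).
Need 25 − 23 = 2 days off Venue → Venue becomes 1 day, finish becomes 23.

2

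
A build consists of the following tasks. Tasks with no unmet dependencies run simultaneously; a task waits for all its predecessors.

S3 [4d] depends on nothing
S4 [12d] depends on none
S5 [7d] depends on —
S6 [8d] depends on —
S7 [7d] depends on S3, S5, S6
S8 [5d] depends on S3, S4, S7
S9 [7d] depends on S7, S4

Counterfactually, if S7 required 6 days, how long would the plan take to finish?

21

The binding path is S6→S7→S9 = 8+7+7 = 22; finish at 22 days.
S7 lies on that path, so at 6 days the path becomes 21 days.
No other chain overtakes it, so the finish is 21 days.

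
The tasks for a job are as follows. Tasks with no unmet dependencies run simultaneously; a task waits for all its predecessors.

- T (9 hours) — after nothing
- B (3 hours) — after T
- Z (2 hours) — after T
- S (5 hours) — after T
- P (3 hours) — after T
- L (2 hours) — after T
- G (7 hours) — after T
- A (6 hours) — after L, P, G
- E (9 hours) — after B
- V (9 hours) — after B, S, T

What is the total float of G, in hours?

1

T→S→V = 9+5+9 = 23 sets the makespan at 23 hours.
The longest chain containing G totals 22 hours.
Float = 23 − 22 = 1.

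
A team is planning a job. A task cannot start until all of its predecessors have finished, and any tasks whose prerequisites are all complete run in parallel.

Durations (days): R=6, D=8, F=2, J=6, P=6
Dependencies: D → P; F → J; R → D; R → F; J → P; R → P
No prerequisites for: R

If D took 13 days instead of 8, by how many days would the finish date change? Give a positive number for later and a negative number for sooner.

5

The binding path is R→D→P = 6+8+6 = 20; finish at 20 days.
D is on the critical path; changing it to 13 makes that path 25 days.
That remains the longest chain; total 25 days.
Change in finish: 25 − 20 = +5 days.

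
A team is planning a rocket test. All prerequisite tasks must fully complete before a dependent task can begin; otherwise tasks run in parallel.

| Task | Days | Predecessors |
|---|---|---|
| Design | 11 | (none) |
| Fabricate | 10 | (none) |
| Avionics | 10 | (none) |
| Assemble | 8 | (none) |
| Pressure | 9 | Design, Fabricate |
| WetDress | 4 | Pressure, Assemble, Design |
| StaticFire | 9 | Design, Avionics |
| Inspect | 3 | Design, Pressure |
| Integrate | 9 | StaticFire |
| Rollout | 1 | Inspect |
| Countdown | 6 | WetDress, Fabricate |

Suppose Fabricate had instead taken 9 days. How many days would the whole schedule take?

30

Critical path before the change: Design→Pressure→WetDress→Countdown = 11+9+4+6 = 30 giving 30 days.
The longest path through Fabricate is only 29 days, so Fabricate has float 1.
No other chain overtakes it, so the finish is 30 days.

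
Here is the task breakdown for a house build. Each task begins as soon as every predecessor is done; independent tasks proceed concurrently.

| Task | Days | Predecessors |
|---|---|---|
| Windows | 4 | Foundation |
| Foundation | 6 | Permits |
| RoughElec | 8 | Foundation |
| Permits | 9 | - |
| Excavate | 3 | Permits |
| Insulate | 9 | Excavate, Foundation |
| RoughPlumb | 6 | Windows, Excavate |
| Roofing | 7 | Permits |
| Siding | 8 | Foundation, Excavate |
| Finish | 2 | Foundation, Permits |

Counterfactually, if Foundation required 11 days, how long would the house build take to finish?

30

As given, the longest chain is Permits→Foundation→Windows→RoughPlumb = 9+6+4+6 = 25, so the finish is 25 days.
Foundation lies on that path, so at 11 days the path becomes 30 days.
That remains the longest chain; total 30 days.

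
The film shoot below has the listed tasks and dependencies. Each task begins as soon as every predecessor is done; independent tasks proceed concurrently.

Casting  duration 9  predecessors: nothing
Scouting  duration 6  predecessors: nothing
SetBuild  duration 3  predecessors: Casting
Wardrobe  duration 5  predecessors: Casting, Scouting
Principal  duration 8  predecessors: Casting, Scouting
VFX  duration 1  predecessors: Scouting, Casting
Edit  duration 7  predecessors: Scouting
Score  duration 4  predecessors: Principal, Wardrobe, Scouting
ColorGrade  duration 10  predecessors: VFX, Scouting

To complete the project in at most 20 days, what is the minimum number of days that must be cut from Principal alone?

Current finish: 21 days; target: 20.
Principal is on every critical path, so each day cut from Principal cuts the finish by one (this holds down to a finish of 20).
Need 21 − 20 = 1 day off Principal → Principal becomes 7 days, finish becomes 20.

1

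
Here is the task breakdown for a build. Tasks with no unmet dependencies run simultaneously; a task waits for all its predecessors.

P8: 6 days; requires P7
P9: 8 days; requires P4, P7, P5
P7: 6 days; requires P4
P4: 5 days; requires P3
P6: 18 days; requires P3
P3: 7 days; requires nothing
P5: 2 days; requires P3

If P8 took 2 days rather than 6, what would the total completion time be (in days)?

Baseline: P3→P4→P7→P9 = 7+5+6+8 = 26 → 26 days.
P8 has 2 days of float (longest path through it is 24).
No other chain overtakes it, so the finish is 26 days.

26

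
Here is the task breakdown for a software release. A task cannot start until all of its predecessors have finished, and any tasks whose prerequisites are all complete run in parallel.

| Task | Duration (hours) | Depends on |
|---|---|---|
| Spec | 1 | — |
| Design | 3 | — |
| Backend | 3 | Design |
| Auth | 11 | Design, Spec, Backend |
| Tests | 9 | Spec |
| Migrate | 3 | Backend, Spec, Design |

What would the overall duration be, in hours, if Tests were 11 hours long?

17

As given, the longest chain is Design→Backend→Auth = 3+3+11 = 17, so the finish is 17 hours.
Tests is off the critical path — its longest chain is 10 hours, giving 7 of slack.
No other chain overtakes it, so the finish is 17 hours.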